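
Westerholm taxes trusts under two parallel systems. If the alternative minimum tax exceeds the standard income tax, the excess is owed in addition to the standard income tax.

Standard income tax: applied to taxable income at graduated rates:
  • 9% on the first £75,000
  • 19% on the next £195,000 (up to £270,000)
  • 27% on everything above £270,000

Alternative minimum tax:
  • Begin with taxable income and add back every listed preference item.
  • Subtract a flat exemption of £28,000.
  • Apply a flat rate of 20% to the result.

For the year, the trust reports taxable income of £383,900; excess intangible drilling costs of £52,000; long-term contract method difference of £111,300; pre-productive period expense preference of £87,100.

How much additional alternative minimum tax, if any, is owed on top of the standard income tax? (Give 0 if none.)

£46,707

Standard income tax:
  £75,000 × 9% = £6,750
  £195,000 × 19% = £37,050
  £113,900 × 27% = £30,753
  → £74,553

Alternative minimum tax:
  Adjusted income: £383,900 + £52,000 + £111,300 + £87,100 = £634,300
  Less exemption £28,000 → base £606,300
  £606,300 × 20% = £121,260

Excess of alternative minimum tax over standard income tax: £121,260 − £74,553 = £46,707.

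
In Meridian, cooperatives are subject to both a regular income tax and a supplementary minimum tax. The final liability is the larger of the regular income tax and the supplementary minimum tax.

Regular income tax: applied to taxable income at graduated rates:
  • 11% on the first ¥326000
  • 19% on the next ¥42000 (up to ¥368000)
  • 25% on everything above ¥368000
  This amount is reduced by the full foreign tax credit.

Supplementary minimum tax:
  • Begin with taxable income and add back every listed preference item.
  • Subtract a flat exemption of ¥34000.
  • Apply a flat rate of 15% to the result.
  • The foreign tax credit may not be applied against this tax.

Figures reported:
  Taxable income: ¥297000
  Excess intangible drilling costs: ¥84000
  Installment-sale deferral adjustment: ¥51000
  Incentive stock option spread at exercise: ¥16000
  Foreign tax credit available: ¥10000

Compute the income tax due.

Supplementary minimum tax:
  Adjusted income: ¥297000 + ¥84000 + ¥51000 + ¥16000 = ¥448000
  Less exemption ¥34000 → base ¥414000
  ¥414000 × 15% = ¥62100

Regular income tax:
  ¥297000 × 11% = ¥32670
  Less foreign tax credit ¥10000 → ¥22670

¥62100 > ¥22670, so the supplementary minimum tax is the binding amount.

¥62100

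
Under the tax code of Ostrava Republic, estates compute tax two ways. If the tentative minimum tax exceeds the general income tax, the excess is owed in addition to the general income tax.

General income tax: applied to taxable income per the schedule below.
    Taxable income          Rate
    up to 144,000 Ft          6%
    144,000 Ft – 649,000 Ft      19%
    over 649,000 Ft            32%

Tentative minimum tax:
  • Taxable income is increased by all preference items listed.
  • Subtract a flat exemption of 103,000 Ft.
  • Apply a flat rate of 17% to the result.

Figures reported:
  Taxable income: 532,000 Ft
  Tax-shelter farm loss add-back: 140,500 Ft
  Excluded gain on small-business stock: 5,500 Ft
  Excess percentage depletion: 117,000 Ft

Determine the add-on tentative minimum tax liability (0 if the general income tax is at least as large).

35,280 Ft

General income tax:
  144,000 Ft × 6% = 8,640 Ft
  388,000 Ft × 19% = 73,720 Ft
  → 82,360 Ft

Tentative minimum tax:
  Adjusted income: 532,000 Ft + 140,500 Ft + 5,500 Ft + 117,000 Ft = 795,000 Ft
  Less exemption 103,000 Ft → base 692,000 Ft
  692,000 Ft × 17% = 117,640 Ft

Excess of tentative minimum tax over general income tax: 117,640 Ft − 82,360 Ft = 35,280 Ft.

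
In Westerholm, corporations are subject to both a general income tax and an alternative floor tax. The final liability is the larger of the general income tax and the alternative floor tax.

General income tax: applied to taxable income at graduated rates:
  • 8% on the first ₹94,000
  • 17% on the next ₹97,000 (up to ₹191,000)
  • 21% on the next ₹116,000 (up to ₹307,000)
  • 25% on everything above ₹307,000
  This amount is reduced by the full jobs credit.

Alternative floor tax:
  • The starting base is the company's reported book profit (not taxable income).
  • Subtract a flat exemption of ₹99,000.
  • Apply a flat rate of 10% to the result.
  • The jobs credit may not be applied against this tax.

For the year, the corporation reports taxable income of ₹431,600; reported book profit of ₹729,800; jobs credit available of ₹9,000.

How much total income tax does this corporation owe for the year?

Alternative floor tax:
  Base (reported book profit): ₹729,800
  Less exemption ₹99,000 → base ₹630,800
  ₹630,800 × 10% = ₹63,080

General income tax:
  ₹94,000 × 8% = ₹7,520
  ₹97,000 × 17% = ₹16,490
  ₹116,000 × 21% = ₹24,360
  ₹124,600 × 25% = ₹31,150
  → ₹79,520
  Less jobs credit ₹9,000 → ₹70,520

₹70,520 > ₹63,080, so the general income tax governs.

₹70,520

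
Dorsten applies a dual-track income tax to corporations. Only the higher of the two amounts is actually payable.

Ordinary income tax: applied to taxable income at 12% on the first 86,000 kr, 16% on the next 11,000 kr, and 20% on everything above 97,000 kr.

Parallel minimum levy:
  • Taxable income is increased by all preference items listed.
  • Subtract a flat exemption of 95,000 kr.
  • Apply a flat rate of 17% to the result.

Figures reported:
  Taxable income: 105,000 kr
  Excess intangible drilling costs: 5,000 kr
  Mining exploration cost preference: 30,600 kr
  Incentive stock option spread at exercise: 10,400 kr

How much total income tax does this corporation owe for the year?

Parallel minimum levy:
  Adjusted income: 105,000 kr + 5,000 kr + 30,600 kr + 10,400 kr = 151,000 kr
  Less exemption 95,000 kr → base 56,000 kr
  56,000 kr × 17% = 9,520 kr

Ordinary income tax:
  86,000 kr × 12% = 10,320 kr
  11,000 kr × 16% = 1,760 kr
  8,000 kr × 20% = 1,600 kr
  → 13,680 kr

13,680 kr > 9,520 kr, so the ordinary income tax governs.

13,680 kr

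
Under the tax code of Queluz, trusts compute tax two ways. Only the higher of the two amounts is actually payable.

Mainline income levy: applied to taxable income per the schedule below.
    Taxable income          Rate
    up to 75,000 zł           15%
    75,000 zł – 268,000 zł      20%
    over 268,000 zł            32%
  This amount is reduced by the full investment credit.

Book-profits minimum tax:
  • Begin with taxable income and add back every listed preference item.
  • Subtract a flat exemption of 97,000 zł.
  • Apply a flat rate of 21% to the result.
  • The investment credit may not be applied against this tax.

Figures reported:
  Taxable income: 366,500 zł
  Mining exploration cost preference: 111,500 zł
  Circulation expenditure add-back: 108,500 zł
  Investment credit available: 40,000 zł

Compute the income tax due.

102,795 zł

Book-profits minimum tax:
  Adjusted income: 366,500 zł + 111,500 zł + 108,500 zł = 586,500 zł
  Less exemption 97,000 zł → base 489,500 zł
  489,500 zł × 21% = 102,795 zł

Mainline income levy:
  75,000 zł × 15% = 11,250 zł
  193,000 zł × 20% = 38,600 zł
  98,500 zł × 32% = 31,520 zł
  → 81,370 zł
  Less investment credit 40,000 zł → 41,370 zł

102,795 zł > 41,370 zł, so the book-profits minimum tax is the binding amount.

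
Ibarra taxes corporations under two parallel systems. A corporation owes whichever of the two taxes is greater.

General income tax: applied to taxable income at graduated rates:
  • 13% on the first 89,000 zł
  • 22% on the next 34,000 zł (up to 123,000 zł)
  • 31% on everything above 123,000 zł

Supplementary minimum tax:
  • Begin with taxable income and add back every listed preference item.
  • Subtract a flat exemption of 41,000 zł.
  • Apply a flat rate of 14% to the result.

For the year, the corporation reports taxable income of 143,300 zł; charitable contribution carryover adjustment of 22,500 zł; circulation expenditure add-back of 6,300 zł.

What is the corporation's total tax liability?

General income tax:
  89,000 zł × 13% = 11,570 zł
  34,000 zł × 22% = 7,480 zł
  20,300 zł × 31% = 6,293 zł
  → 25,343 zł

Supplementary minimum tax:
  Adjusted income: 143,300 zł + 22,500 zł + 6,300 zł = 172,100 zł
  Less exemption 41,000 zł → base 131,100 zł
  131,100 zł × 14% = 18,354 zł

25,343 zł > 18,354 zł, so the general income tax governs.

25,343 zł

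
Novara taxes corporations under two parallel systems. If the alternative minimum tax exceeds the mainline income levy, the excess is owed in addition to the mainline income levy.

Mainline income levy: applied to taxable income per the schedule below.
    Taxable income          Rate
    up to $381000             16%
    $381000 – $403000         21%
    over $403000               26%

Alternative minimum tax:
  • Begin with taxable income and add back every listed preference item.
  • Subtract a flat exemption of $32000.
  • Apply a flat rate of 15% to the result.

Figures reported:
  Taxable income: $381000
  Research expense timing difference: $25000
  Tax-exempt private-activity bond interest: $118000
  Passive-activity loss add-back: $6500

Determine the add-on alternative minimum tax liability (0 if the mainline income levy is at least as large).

$13815

Alternative minimum tax:
  Adjusted income: $381000 + $25000 + $118000 + $6500 = $530500
  Less exemption $32000 → base $498500
  $498500 × 15% = $74775

Mainline income levy:
  $381000 × 16% = $60960

Excess of alternative minimum tax over mainline income levy: $74775 − $60960 = $13815.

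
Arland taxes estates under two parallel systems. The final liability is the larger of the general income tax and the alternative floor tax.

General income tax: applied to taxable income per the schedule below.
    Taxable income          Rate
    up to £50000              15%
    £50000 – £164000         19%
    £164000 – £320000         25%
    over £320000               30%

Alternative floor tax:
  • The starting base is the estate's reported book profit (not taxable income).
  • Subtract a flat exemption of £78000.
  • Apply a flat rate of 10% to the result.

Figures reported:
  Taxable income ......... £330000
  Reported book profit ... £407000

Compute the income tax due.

£71160

General income tax:
  £50000 × 15% = £7500
  £114000 × 19% = £21660
  £156000 × 25% = £39000
  £10000 × 30% = £3000
  → £71160

Alternative floor tax:
  Base (reported book profit): £407000
  Less exemption £78000 → base £329000
  £329000 × 10% = £32900

£71160 > £32900, so the general income tax governs.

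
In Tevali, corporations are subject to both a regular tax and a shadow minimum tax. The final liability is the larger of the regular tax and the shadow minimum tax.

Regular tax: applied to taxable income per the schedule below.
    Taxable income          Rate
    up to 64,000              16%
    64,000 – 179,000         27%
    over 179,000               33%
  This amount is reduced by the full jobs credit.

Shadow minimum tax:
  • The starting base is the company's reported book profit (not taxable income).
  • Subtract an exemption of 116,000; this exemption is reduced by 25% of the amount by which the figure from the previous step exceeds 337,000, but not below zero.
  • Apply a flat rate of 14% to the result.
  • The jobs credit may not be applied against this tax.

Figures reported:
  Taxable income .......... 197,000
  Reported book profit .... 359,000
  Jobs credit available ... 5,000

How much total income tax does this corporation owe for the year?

42,230

Shadow minimum tax:
  Base (reported book profit): 359,000
  Exemption: 116,000 − 25% × (359,000 − 337,000) = 116,000 − 5,500 = 110,500
  Base: 359,000 − 110,500 = 248,500
  248,500 × 14% = 34,790

Regular tax:
  64,000 × 16% = 10,240
  115,000 × 27% = 31,050
  18,000 × 33% = 5,940
  → 47,230
  Less jobs credit 5,000 → 42,230

42,230 > 34,790, so the regular tax governs.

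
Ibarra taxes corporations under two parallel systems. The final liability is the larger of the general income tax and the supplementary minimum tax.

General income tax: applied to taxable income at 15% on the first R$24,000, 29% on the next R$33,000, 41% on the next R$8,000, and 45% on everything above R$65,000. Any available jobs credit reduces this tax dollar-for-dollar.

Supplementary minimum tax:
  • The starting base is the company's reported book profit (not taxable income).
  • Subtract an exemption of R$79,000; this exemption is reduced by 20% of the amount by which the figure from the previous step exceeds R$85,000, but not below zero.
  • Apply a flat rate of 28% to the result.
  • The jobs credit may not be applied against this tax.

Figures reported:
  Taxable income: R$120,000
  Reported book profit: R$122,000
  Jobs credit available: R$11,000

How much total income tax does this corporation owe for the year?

Supplementary minimum tax:
  Base (reported book profit): R$122,000
  Exemption: R$79,000 − 20% × (R$122,000 − R$85,000) = R$79,000 − R$7,400 = R$71,600
  Base: R$122,000 − R$71,600 = R$50,400
  R$50,400 × 28% = R$14,112

General income tax:
  R$24,000 × 15% = R$3,600
  R$33,000 × 29% = R$9,570
  R$8,000 × 41% = R$3,280
  R$55,000 × 45% = R$24,750
  → R$41,200
  Less jobs credit R$11,000 → R$30,200

R$30,200 > R$14,112, so the general income tax governs.

R$30,200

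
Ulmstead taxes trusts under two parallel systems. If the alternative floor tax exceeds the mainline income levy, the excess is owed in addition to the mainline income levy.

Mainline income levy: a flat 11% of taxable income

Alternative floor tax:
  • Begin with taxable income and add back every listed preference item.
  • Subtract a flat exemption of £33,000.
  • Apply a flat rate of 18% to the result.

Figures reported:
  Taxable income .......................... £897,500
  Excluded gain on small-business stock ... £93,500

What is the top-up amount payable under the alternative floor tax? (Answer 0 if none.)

Mainline income levy:
  £897,500 × 11% = £98,725

Alternative floor tax:
  Adjusted income: £897,500 + £93,500 = £991,000
  Less exemption £33,000 → base £958,000
  £958,000 × 18% = £172,440

Excess of alternative floor tax over mainline income levy: £172,440 − £98,725 = £73,715.

£73,715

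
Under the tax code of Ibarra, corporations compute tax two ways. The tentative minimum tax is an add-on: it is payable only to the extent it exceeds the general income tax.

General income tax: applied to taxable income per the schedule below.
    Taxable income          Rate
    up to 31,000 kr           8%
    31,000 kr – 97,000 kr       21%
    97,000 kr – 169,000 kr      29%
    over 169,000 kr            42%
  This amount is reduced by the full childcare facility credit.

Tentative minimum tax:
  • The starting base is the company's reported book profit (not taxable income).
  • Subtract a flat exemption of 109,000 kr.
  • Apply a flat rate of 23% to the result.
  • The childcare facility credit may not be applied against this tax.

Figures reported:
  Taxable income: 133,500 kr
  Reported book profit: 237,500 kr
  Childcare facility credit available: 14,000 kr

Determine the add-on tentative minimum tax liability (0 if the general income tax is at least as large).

Tentative minimum tax:
  Base (reported book profit): 237,500 kr
  Less exemption 109,000 kr → base 128,500 kr
  128,500 kr × 23% = 29,555 kr

General income tax:
  31,000 kr × 8% = 2,480 kr
  66,000 kr × 21% = 13,860 kr
  36,500 kr × 29% = 10,585 kr
  → 26,925 kr
  Less childcare facility credit 14,000 kr → 12,925 kr

Excess of tentative minimum tax over general income tax: 29,555 kr − 12,925 kr = 16,630 kr.

16,630 kr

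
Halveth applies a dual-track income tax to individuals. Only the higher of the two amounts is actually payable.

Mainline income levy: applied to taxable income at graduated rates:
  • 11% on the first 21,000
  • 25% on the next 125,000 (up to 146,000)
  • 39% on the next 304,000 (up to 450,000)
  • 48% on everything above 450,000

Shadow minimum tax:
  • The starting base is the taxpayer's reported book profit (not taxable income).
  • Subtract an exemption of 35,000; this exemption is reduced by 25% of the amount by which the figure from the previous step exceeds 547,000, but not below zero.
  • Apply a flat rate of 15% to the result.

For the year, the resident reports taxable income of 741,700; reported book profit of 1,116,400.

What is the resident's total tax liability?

292,136

Shadow minimum tax:
  Base (reported book profit): 1,116,400
  Exemption: 25% × (1,116,400 − 547,000) = 142,350 ≥ 35,000, so the exemption is fully phased out
  Base: 1,116,400 − 0 = 1,116,400
  1,116,400 × 15% = 167,460

Mainline income levy:
  21,000 × 11% = 2,310
  125,000 × 25% = 31,250
  304,000 × 39% = 118,560
  291,700 × 48% = 140,016
  → 292,136

292,136 > 167,460, so the mainline income levy governs.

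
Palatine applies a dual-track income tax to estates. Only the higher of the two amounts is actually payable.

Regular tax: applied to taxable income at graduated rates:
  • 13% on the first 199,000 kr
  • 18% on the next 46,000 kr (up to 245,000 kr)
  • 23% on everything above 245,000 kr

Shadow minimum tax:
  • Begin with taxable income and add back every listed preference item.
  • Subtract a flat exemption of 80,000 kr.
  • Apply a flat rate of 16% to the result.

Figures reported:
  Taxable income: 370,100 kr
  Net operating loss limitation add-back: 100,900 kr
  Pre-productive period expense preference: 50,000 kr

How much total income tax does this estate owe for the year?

70,560 kr

Shadow minimum tax:
  Adjusted income: 370,100 kr + 100,900 kr + 50,000 kr = 521,000 kr
  Less exemption 80,000 kr → base 441,000 kr
  441,000 kr × 16% = 70,560 kr

Regular tax:
  199,000 kr × 13% = 25,870 kr
  46,000 kr × 18% = 8,280 kr
  125,100 kr × 23% = 28,773 kr
  → 62,923 kr

70,560 kr > 62,923 kr, so the shadow minimum tax is the binding amount.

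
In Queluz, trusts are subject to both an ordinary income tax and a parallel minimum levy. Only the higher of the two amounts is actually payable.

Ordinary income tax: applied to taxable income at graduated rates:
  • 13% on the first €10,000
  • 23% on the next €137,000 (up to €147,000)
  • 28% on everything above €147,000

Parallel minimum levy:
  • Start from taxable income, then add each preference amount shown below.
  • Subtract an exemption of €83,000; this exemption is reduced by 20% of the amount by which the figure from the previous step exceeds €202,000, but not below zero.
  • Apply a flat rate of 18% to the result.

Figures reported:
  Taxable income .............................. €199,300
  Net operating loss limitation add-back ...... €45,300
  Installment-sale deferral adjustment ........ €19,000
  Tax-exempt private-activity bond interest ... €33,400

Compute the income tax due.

Parallel minimum levy:
  Adjusted income: €199,300 + €45,300 + €19,000 + €33,400 = €297,000
  Exemption: €83,000 − 20% × (€297,000 − €202,000) = €83,000 − €19,000 = €64,000
  Base: €297,000 − €64,000 = €233,000
  €233,000 × 18% = €41,940

Ordinary income tax:
  €10,000 × 13% = €1,300
  €137,000 × 23% = €31,510
  €52,300 × 28% = €14,644
  → €47,454

€47,454 > €41,940, so the ordinary income tax governs.

€47,454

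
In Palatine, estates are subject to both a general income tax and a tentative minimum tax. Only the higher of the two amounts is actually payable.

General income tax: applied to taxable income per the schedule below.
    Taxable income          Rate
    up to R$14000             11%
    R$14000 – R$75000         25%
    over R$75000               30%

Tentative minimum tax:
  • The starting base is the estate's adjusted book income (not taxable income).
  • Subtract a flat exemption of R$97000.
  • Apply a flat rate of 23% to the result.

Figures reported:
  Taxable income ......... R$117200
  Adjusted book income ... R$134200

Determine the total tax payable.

R$29450

General income tax:
  R$14000 × 11% = R$1540
  R$61000 × 25% = R$15250
  R$42200 × 30% = R$12660
  → R$29450

Tentative minimum tax:
  Base (adjusted book income): R$134200
  Less exemption R$97000 → base R$37200
  R$37200 × 23% = R$8556

R$29450 > R$8556, so the general income tax governs.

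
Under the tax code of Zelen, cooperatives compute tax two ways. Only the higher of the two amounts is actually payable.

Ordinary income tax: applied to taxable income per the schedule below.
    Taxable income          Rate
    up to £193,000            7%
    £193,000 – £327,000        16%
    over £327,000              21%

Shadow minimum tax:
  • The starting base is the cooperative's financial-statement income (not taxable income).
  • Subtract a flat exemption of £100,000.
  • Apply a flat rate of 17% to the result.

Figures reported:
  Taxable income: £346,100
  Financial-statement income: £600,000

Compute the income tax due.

Shadow minimum tax:
  Base (financial-statement income): £600,000
  Less exemption £100,000 → base £500,000
  £500,000 × 17% = £85,000

Ordinary income tax:
  £193,000 × 7% = £13,510
  £134,000 × 16% = £21,440
  £19,100 × 21% = £4,011
  → £38,961

£85,000 > £38,961, so the shadow minimum tax is the binding amount.

£85,000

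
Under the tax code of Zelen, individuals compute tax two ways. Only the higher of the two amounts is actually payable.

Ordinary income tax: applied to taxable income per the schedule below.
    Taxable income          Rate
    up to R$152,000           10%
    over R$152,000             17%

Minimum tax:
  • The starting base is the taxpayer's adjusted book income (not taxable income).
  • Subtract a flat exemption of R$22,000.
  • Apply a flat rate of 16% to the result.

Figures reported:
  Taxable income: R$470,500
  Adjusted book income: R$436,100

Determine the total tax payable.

Ordinary income tax:
  R$152,000 × 10% = R$15,200
  R$318,500 × 17% = R$54,145
  → R$69,345

Minimum tax:
  Base (adjusted book income): R$436,100
  Less exemption R$22,000 → base R$414,100
  R$414,100 × 16% = R$66,256

R$69,345 > R$66,256, so the ordinary income tax governs.

R$69,345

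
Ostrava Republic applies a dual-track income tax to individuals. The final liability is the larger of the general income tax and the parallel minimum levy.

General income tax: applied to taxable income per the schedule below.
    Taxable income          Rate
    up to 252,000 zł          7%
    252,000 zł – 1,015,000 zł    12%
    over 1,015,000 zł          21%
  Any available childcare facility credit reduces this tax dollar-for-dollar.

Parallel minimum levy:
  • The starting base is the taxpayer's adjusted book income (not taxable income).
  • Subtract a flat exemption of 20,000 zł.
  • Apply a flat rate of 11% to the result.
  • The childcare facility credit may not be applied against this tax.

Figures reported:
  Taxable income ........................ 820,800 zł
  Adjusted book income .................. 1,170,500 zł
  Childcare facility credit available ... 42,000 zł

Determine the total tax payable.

126,555 zł

General income tax:
  252,000 zł × 7% = 17,640 zł
  568,800 zł × 12% = 68,256 zł
  → 85,896 zł
  Less childcare facility credit 42,000 zł → 43,896 zł

Parallel minimum levy:
  Base (adjusted book income): 1,170,500 zł
  Less exemption 20,000 zł → base 1,150,500 zł
  1,150,500 zł × 11% = 126,555 zł

126,555 zł > 43,896 zł, so the parallel minimum levy is the binding amount.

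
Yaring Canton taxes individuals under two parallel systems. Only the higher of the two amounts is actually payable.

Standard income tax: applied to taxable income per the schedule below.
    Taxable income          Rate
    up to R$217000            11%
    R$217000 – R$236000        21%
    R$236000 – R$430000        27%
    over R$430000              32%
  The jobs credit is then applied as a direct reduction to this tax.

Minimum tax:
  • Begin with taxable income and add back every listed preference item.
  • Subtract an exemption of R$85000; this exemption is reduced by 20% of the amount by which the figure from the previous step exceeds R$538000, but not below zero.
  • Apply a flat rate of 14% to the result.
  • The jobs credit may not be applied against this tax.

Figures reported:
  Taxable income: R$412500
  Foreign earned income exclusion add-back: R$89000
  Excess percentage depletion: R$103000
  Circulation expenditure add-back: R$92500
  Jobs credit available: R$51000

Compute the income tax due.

R$90132

Minimum tax:
  Adjusted income: R$412500 + R$89000 + R$103000 + R$92500 = R$697000
  Exemption: R$85000 − 20% × (R$697000 − R$538000) = R$85000 − R$31800 = R$53200
  Base: R$697000 − R$53200 = R$643800
  R$643800 × 14% = R$90132

Standard income tax:
  R$217000 × 11% = R$23870
  R$19000 × 21% = R$3990
  R$176500 × 27% = R$47655
  → R$75515
  Less jobs credit R$51000 → R$24515

R$90132 > R$24515, so the minimum tax is the binding amount.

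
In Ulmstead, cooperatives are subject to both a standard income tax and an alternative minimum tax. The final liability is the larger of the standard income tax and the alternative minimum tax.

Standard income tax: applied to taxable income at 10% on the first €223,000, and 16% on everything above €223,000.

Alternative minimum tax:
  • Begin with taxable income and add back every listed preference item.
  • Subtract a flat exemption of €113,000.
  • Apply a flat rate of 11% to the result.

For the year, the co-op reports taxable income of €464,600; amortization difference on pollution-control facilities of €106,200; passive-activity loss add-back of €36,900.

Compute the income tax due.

Standard income tax:
  €223,000 × 10% = €22,300
  €241,600 × 16% = €38,656
  → €60,956

Alternative minimum tax:
  Adjusted income: €464,600 + €106,200 + €36,900 = €607,700
  Less exemption €113,000 → base €494,700
  €494,700 × 11% = €54,417

€60,956 > €54,417, so the standard income tax governs.

€60,956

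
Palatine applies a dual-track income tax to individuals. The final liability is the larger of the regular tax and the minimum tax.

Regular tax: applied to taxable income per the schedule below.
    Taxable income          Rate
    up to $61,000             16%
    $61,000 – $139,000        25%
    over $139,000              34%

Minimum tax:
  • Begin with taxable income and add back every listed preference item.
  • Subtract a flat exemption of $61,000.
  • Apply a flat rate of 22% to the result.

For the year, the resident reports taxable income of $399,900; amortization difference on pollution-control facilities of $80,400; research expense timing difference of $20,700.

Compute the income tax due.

Minimum tax:
  Adjusted income: $399,900 + $80,400 + $20,700 = $501,000
  Less exemption $61,000 → base $440,000
  $440,000 × 22% = $96,800

Regular tax:
  $61,000 × 16% = $9,760
  $78,000 × 25% = $19,500
  $260,900 × 34% = $88,706
  → $117,966

$117,966 > $96,800, so the regular tax governs.

$117,966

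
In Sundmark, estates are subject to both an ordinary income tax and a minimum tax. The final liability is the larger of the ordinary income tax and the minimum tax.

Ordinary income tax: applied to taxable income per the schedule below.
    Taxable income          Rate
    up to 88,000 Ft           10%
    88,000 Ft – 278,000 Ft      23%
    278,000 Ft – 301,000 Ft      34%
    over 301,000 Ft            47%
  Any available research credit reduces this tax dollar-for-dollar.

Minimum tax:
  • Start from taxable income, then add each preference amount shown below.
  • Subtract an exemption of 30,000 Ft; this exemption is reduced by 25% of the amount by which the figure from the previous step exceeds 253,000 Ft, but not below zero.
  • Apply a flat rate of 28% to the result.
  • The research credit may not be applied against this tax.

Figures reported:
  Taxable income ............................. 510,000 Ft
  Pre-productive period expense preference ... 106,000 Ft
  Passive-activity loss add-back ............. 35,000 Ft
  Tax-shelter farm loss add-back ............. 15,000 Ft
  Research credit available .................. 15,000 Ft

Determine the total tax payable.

Minimum tax:
  Adjusted income: 510,000 Ft + 106,000 Ft + 35,000 Ft + 15,000 Ft = 666,000 Ft
  Exemption: 25% × (666,000 Ft − 253,000 Ft) = 103,250 Ft ≥ 30,000 Ft, so the exemption is fully phased out
  Base: 666,000 Ft − 0 Ft = 666,000 Ft
  666,000 Ft × 28% = 186,480 Ft

Ordinary income tax:
  88,000 Ft × 10% = 8,800 Ft
  190,000 Ft × 23% = 43,700 Ft
  23,000 Ft × 34% = 7,820 Ft
  209,000 Ft × 47% = 98,230 Ft
  → 158,550 Ft
  Less research credit 15,000 Ft → 143,550 Ft

186,480 Ft > 143,550 Ft, so the minimum tax is the binding amount.

186,480 Ft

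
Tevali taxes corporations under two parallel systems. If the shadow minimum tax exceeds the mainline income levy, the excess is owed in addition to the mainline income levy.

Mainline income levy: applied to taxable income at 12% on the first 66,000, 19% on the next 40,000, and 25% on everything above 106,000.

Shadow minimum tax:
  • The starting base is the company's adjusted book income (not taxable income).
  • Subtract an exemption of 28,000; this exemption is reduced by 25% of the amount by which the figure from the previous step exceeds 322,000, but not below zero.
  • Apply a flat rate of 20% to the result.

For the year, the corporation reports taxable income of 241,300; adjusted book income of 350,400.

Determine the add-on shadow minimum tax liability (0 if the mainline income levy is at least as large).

Mainline income levy:
  66,000 × 12% = 7,920
  40,000 × 19% = 7,600
  135,300 × 25% = 33,825
  → 49,345

Shadow minimum tax:
  Base (adjusted book income): 350,400
  Exemption: 28,000 − 25% × (350,400 − 322,000) = 28,000 − 7,100 = 20,900
  Base: 350,400 − 20,900 = 329,500
  329,500 × 20% = 65,900

Excess of shadow minimum tax over mainline income levy: 65,900 − 49,345 = 16,555.

16,555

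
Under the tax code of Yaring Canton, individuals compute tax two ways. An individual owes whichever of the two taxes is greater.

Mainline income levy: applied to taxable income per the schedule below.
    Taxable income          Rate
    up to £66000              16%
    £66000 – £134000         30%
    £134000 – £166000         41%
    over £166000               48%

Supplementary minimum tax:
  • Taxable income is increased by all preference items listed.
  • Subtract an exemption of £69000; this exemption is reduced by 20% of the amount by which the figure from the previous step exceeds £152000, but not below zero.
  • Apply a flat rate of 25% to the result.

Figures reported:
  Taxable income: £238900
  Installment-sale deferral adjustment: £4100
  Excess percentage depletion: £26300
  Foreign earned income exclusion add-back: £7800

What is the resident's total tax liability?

Mainline income levy:
  £66000 × 16% = £10560
  £68000 × 30% = £20400
  £32000 × 41% = £13120
  £72900 × 48% = £34992
  → £79072

Supplementary minimum tax:
  Adjusted income: £238900 + £4100 + £26300 + £7800 = £277100
  Exemption: £69000 − 20% × (£277100 − £152000) = £69000 − £25020 = £43980
  Base: £277100 − £43980 = £233120
  £233120 × 25% = £58280

£79072 > £58280, so the mainline income levy governs.

£79072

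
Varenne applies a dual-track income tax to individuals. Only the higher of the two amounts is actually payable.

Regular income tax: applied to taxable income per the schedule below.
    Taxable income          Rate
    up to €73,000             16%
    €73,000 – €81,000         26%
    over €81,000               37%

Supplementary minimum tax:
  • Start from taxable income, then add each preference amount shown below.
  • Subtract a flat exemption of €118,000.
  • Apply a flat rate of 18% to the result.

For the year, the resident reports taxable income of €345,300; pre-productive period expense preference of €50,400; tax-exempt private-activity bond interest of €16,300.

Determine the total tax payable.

Supplementary minimum tax:
  Adjusted income: €345,300 + €50,400 + €16,300 = €412,000
  Less exemption €118,000 → base €294,000
  €294,000 × 18% = €52,920

Regular income tax:
  €73,000 × 16% = €11,680
  €8,000 × 26% = €2,080
  €264,300 × 37% = €97,791
  → €111,551

€111,551 > €52,920, so the regular income tax governs.

€111,551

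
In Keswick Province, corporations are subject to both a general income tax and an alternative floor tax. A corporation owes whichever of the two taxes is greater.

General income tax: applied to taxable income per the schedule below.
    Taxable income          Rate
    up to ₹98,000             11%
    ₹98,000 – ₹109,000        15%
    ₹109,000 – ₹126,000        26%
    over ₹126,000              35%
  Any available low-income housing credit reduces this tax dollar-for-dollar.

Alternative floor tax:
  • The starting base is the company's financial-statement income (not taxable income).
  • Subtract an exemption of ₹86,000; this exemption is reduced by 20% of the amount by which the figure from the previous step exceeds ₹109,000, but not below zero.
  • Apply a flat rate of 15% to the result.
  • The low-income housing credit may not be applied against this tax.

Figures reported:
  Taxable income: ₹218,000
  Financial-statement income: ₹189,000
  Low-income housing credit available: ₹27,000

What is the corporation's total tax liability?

₹22,050

General income tax:
  ₹98,000 × 11% = ₹10,780
  ₹11,000 × 15% = ₹1,650
  ₹17,000 × 26% = ₹4,420
  ₹92,000 × 35% = ₹32,200
  → ₹49,050
  Less low-income housing credit ₹27,000 → ₹22,050

Alternative floor tax:
  Base (financial-statement income): ₹189,000
  Exemption: ₹86,000 − 20% × (₹189,000 − ₹109,000) = ₹86,000 − ₹16,000 = ₹70,000
  Base: ₹189,000 − ₹70,000 = ₹119,000
  ₹119,000 × 15% = ₹17,850

₹22,050 > ₹17,850, so the general income tax governs.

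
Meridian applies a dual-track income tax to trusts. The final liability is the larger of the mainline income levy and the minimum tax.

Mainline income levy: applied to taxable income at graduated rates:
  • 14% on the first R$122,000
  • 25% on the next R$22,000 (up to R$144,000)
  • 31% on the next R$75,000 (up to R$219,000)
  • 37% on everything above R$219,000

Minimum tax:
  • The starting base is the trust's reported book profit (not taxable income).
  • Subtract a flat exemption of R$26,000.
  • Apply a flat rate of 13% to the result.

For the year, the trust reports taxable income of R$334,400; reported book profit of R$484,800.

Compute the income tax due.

Minimum tax:
  Base (reported book profit): R$484,800
  Less exemption R$26,000 → base R$458,800
  R$458,800 × 13% = R$59,644

Mainline income levy:
  R$122,000 × 14% = R$17,080
  R$22,000 × 25% = R$5,500
  R$75,000 × 31% = R$23,250
  R$115,400 × 37% = R$42,698
  → R$88,528

R$88,528 > R$59,644, so the mainline income levy governs.

R$88,528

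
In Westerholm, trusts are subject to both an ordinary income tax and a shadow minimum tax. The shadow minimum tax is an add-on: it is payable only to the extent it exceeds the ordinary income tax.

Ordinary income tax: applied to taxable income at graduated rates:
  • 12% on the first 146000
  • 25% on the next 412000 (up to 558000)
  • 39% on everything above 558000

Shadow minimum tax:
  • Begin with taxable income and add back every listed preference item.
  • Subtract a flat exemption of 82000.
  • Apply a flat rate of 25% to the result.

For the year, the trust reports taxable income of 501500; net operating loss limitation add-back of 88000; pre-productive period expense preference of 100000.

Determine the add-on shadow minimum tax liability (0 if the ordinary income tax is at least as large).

Shadow minimum tax:
  Adjusted income: 501500 + 88000 + 100000 = 689500
  Less exemption 82000 → base 607500
  607500 × 25% = 151875

Ordinary income tax:
  146000 × 12% = 17520
  355500 × 25% = 88875
  → 106395

Excess of shadow minimum tax over ordinary income tax: 151875 − 106395 = 45480.

45480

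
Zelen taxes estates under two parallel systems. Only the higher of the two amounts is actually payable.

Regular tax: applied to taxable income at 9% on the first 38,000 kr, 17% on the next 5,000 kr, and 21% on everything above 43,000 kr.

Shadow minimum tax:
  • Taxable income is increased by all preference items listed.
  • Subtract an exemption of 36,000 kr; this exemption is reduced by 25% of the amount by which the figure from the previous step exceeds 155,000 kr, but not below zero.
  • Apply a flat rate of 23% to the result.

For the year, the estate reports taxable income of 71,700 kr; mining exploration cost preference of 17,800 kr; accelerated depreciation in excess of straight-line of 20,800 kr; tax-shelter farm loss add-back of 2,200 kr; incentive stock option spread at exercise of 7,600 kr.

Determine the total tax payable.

Regular tax:
  38,000 kr × 9% = 3,420 kr
  5,000 kr × 17% = 850 kr
  28,700 kr × 21% = 6,027 kr
  → 10,297 kr

Shadow minimum tax:
  Adjusted income: 71,700 kr + 17,800 kr + 20,800 kr + 2,200 kr + 7,600 kr = 120,100 kr
  Exemption: 120,100 kr ≤ 155,000 kr, so full 36,000 kr applies
  Base: 120,100 kr − 36,000 kr = 84,100 kr
  84,100 kr × 23% = 19,343 kr

19,343 kr > 10,297 kr, so the shadow minimum tax is the binding amount.

19,343 kr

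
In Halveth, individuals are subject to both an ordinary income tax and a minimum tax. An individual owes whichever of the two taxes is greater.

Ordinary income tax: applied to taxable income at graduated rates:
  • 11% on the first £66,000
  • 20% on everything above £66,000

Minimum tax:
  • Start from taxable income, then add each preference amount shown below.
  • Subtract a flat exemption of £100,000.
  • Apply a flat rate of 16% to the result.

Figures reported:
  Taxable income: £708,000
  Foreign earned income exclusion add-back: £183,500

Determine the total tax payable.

Ordinary income tax:
  £66,000 × 11% = £7,260
  £642,000 × 20% = £128,400
  → £135,660

Minimum tax:
  Adjusted income: £708,000 + £183,500 = £891,500
  Less exemption £100,000 → base £791,500
  £791,500 × 16% = £126,640

£135,660 > £126,640, so the ordinary income tax governs.

£135,660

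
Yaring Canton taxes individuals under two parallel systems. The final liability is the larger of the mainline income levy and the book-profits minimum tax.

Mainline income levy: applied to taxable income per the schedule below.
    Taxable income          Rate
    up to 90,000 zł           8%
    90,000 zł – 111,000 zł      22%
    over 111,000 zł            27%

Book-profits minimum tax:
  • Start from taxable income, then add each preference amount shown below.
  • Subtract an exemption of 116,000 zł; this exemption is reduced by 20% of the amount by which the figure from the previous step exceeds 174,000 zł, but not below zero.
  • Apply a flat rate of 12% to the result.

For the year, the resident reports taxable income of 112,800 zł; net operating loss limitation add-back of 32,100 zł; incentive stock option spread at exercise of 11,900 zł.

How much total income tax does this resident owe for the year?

12,306 zł

Mainline income levy:
  90,000 zł × 8% = 7,200 zł
  21,000 zł × 22% = 4,620 zł
  1,800 zł × 27% = 486 zł
  → 12,306 zł

Book-profits minimum tax:
  Adjusted income: 112,800 zł + 32,100 zł + 11,900 zł = 156,800 zł
  Exemption: 156,800 zł ≤ 174,000 zł, so full 116,000 zł applies
  Base: 156,800 zł − 116,000 zł = 40,800 zł
  40,800 zł × 12% = 4,896 zł

12,306 zł > 4,896 zł, so the mainline income levy governs.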